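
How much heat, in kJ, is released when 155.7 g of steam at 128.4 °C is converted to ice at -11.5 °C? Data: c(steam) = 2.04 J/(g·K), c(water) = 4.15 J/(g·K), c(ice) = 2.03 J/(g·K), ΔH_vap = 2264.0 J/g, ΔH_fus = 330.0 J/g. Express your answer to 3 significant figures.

q = 481 kJ

q1 (cool steam 128.4→100 °C): 155.7 × 2.04 × 28.4 = 9021 J
q2 (condense at 100 °C): 155.7 × 2264.0 = 352505 J
q3 (cool water 100→0 °C): 155.7 × 4.15 × 100.0 = 64616 J
q4 (freeze at 0 °C): 155.7 × 330.0 = 51381 J
q5 (cool ice 0→-11.5 °C): 155.7 × 2.03 × 11.5 = 3635 J
Total: 9021 + 352505 + 64616 + 51381 + 3635 = 481158 J = 481 kJ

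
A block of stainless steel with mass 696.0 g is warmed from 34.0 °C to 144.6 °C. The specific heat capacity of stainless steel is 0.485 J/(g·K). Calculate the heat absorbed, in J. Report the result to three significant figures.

q = 37300 J

q = m c ΔT = 696.0 × 0.485 × (144.6 − 34.0)
q = 696.0 × 0.485 × 110.6 = 37330 J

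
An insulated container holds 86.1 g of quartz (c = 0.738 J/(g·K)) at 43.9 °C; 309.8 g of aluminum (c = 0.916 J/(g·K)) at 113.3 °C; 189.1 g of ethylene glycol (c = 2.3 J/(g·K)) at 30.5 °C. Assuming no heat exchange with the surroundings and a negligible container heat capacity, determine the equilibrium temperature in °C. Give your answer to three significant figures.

T_f = 61.6 °C

Σ mᵢcᵢ(T − Tᵢ) = 0  ⇒  T = Σ mᵢcᵢTᵢ / Σ mᵢcᵢ
Σ mᵢcᵢ = 86.1×0.738 + 309.8×0.916 + 189.1×2.3 = 782.2486
Σ mᵢcᵢTᵢ = 63.5418×43.9 + 283.7768×113.3 + 434.93×30.5 = 48207
T = 48207 / 782.2486 = 61.63 °C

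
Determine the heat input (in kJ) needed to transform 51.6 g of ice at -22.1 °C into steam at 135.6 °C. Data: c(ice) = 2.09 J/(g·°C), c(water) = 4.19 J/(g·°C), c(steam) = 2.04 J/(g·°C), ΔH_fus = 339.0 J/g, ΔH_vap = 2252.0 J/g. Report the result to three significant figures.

q = 161 kJ

q1 (heat ice -22.1→0.0 °C): 51.6 × 2.09 × 22.1 = 2383 J
q2 (melt at 0 °C): 51.6 × 339.0 = 17492 J
q3 (heat water 0.0→100.0 °C): 51.6 × 4.19 × 100.0 = 21620 J
q4 (vaporize at 100 °C): 51.6 × 2252.0 = 116203 J
q5 (heat steam 100.0→135.6 °C): 51.6 × 2.04 × 35.6 = 3747 J
Total: 2383 + 17492 + 21620 + 116203 + 3747 = 161445 J = 161 kJ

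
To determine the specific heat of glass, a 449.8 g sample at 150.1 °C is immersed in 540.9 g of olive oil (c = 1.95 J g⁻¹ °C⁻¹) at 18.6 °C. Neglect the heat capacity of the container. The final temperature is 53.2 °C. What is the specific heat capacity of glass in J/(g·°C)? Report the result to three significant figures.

c = 0.837 J/(g·°C)

q_gained = (540.9 × 1.95) × (53.2 − 18.6) = 36490 J
q_lost = 449.8 × c × (150.1 − 53.2) = 43585.62 c
Set equal: c = 36490 / 43585.62 = 0.837 J/(g·°C)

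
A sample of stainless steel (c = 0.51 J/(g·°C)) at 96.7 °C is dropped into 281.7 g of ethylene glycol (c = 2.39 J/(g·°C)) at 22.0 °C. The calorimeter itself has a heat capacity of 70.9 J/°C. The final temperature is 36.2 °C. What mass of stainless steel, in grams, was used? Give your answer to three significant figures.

q_gained = (281.7 × 2.39 + 70.9) × (36.2 − 22.0) = 10567 J
q_lost = m × 0.51 × (96.7 − 36.2) = 30.855 m
m = 10567 / 30.855 = 342 g

m = 342 g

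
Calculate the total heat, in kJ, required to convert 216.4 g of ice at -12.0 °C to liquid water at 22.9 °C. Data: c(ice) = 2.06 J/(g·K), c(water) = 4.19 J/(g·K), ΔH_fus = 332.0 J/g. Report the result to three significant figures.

q = 98.0 kJ

q1 (heat ice -12.0→0.0 °C): 216.4 × 2.06 × 12.0 = 5349 J
q2 (melt at 0 °C): 216.4 × 332.0 = 71845 J
q3 (heat water 0.0→22.9 °C): 216.4 × 4.19 × 22.9 = 20764 J
Total: 5349 + 71845 + 20764 = 97958 J = 98.0 kJ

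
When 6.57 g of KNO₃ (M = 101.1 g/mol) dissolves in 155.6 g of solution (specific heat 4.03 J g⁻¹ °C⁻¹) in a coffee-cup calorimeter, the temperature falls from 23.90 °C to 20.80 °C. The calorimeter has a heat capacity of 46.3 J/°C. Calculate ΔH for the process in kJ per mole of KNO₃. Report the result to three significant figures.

ΔH = 32.1 kJ/mol

|ΔT| = |20.80 − 23.90| = 3.10 °C
|q_surr| = (155.6 × 4.03 + 46.3) × 3.10 = 673.368 × 3.10 = 2087 J
n(KNO₃) = 6.57 / 101.1 = 0.06499 mol
Temperature fell, so q_rxn = +|q_surr| = 2.087 kJ
ΔH = q_rxn / n = 32.11 kJ/mol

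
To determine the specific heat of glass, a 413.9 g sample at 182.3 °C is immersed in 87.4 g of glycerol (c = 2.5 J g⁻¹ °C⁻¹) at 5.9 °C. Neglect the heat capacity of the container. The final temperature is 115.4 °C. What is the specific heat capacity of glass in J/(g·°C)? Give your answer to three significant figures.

q_gained = (87.4 × 2.5) × (115.4 − 5.9) = 23930 J
q_lost = 413.9 × c × (182.3 − 115.4) = 27689.91 c
Set equal: c = 23930 / 27689.91 = 0.864 J/(g·°C)

c = 0.864 J/(g·°C)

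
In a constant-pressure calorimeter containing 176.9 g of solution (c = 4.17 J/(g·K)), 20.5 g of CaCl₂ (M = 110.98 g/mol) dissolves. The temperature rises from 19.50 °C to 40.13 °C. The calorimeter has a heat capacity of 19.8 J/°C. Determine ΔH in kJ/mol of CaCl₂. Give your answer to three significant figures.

|ΔT| = |40.13 − 19.50| = 20.63 °C
|q_surr| = (176.9 × 4.17 + 19.8) × 20.63 = 757.473 × 20.63 = 15630 J
n(CaCl₂) = 20.5 / 110.98 = 0.1847 mol
Temperature rose, so q_rxn = −|q_surr| = -15.63 kJ
ΔH = q_rxn / n = -84.62 kJ/mol

ΔH = -84.6 kJ/mol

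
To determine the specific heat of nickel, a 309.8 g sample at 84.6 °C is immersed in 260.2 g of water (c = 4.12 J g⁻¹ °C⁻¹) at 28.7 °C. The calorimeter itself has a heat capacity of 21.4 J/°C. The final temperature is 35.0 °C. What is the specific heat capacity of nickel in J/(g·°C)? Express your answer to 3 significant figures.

c = 0.448 J/(g·°C)

q_gained = (260.2 × 4.12 + 21.4) × (35.0 − 28.7) = 6889 J
q_lost = 309.8 × c × (84.6 − 35.0) = 15366.08 c
Set equal: c = 6889 / 15366.08 = 0.448 J/(g·°C)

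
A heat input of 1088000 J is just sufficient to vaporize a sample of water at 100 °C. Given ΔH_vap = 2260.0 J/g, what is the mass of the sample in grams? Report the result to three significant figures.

m = 481 g

m = q / ΔH_vap = 1088000 J / 2260.0 J/g = 481 g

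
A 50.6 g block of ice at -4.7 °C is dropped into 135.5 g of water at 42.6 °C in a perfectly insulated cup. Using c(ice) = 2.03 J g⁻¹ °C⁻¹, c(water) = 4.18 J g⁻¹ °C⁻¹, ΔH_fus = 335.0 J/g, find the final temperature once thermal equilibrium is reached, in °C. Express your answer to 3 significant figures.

T_f = 8.61 °C

Heat to bring ice to 0 °C and melt it: q₁ = 50.6×2.03×4.7 + 50.6×335.0 = 17434 J
Heat the water can supply cooling to 0 °C: 135.5×4.18×42.6 = 24128.2 J > q₁, so all ice melts.
Energy balance: 135.5×4.18×(42.6 − T) = 17434 + 50.6×4.18×(T − 0)
566.39(42.6 − T) = 17434 + 211.508 T
24128.2 − 17434 = 777.898 T
T = 6694.2 / 777.898 = 8.605 °C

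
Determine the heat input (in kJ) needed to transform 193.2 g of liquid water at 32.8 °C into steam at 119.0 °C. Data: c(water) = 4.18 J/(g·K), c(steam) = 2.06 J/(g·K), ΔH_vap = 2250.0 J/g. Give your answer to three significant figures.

q = 497 kJ

q1 (heat water 32.8→100.0 °C): 193.2 × 4.18 × 67.2 = 54269 J
q2 (vaporize at 100 °C): 193.2 × 2250.0 = 434700 J
q3 (heat steam 100.0→119.0 °C): 193.2 × 2.06 × 19.0 = 7562 J
Total: 54269 + 434700 + 7562 = 496531 J = 497 kJ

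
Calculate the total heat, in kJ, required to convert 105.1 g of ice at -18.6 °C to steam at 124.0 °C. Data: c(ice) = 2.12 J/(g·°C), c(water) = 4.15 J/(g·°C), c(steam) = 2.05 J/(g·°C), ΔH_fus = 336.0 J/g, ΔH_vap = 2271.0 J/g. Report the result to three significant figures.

q1 (heat ice -18.6→0.0 °C): 105.1 × 2.12 × 18.6 = 4144 J
q2 (melt at 0 °C): 105.1 × 336.0 = 35314 J
q3 (heat water 0.0→100.0 °C): 105.1 × 4.15 × 100.0 = 43617 J
q4 (vaporize at 100 °C): 105.1 × 2271.0 = 238682 J
q5 (heat steam 100.0→124.0 °C): 105.1 × 2.05 × 24.0 = 5171 J
Total: 4144 + 35314 + 43617 + 238682 + 5171 = 326928 J = 327 kJ

q = 327 kJ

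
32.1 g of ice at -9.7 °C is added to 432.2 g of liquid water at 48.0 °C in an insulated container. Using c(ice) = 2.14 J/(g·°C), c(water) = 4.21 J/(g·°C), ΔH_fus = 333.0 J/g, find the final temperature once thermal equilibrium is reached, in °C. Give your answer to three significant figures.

T_f = 38.9 °C

Heat to bring ice to 0 °C and melt it: q₁ = 32.1×2.14×9.7 + 32.1×333.0 = 11356 J
Heat the water can supply cooling to 0 °C: 432.2×4.21×48.0 = 87339.0 J > q₁, so all ice melts.
Energy balance: 432.2×4.21×(48.0 − T) = 11356 + 32.1×4.21×(T − 0)
1819.562(48.0 − T) = 11356 + 135.141 T
87339.0 − 11356 = 1954.703 T
T = 75983.0 / 1954.703 = 38.87 °C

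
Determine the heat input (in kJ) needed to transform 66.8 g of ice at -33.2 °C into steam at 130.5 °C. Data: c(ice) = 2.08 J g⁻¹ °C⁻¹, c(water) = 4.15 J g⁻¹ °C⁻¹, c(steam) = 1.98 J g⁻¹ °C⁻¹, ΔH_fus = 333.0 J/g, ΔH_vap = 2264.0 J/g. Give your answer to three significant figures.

q = 210 kJ

q1 (heat ice -33.2→0.0 °C): 66.8 × 2.08 × 33.2 = 4613 J
q2 (melt at 0 °C): 66.8 × 333.0 = 22244 J
q3 (heat water 0.0→100.0 °C): 66.8 × 4.15 × 100.0 = 27722 J
q4 (vaporize at 100 °C): 66.8 × 2264.0 = 151235 J
q5 (heat steam 100.0→130.5 °C): 66.8 × 1.98 × 30.5 = 4034 J
Total: 4613 + 22244 + 27722 + 151235 + 4034 = 209848 J = 210 kJ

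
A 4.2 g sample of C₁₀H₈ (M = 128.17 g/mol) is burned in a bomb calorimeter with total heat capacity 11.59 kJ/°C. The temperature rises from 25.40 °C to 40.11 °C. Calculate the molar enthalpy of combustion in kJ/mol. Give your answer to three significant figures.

ΔT = 40.11 − 25.40 = 14.71 °C
q_cal = C_cal × ΔT = 11.59 × 14.71 = 170.4889 kJ
n = 4.2 / 128.17 = 0.03277 mol
q_rxn = −q_cal = -170.4889 kJ
ΔH = -170.4889 / 0.03277 = -5203 kJ/mol

ΔH = -5200 kJ/mol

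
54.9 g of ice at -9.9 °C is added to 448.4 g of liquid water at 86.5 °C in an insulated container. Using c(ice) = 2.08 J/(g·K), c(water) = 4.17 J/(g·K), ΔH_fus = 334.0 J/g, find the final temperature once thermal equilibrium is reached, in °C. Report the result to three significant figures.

Heat to bring ice to 0 °C and melt it: q₁ = 54.9×2.08×9.9 + 54.9×334.0 = 19467 J
Heat the water can supply cooling to 0 °C: 448.4×4.17×86.5 = 161740 J > q₁, so all ice melts.
Energy balance: 448.4×4.17×(86.5 − T) = 19467 + 54.9×4.17×(T − 0)
1869.828(86.5 − T) = 19467 + 228.933 T
161740 − 19467 = 2098.761 T
T = 142273 / 2098.761 = 67.79 °C

T_f = 67.8 °C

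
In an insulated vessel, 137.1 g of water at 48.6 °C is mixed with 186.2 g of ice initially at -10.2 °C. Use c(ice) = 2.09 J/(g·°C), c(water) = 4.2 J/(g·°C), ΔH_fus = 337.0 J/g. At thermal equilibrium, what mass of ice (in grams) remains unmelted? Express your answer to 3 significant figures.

m_ice remaining = 115 g

Heat to warm all ice to 0 °C: 186.2×2.09×10.2 = 3969.4 J
Heat released by water cooling to 0 °C: 137.1×4.2×48.6 = 27985 J
27985 J < 3969.4 + 186.2×337.0 = 66718.8 J, so not all ice melts; final T = 0 °C.
Heat left for melting: 27985 − 3969.4 = 24015.6 J
Mass melted = 24015.6 / 337.0 = 71.26 g
Ice remaining = 186.2 − 71.26 = 114.94 g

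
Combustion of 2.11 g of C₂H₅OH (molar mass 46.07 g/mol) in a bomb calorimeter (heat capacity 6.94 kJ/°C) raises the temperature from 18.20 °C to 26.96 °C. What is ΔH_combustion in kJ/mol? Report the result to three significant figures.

ΔH = -1330 kJ/mol

ΔT = 26.96 − 18.20 = 8.76 °C
q_cal = C_cal × ΔT = 6.94 × 8.76 = 60.7944 kJ
n = 2.11 / 46.07 = 0.04580 mol
q_rxn = −q_cal = -60.7944 kJ
ΔH = -60.7944 / 0.04580 = -1327 kJ/mol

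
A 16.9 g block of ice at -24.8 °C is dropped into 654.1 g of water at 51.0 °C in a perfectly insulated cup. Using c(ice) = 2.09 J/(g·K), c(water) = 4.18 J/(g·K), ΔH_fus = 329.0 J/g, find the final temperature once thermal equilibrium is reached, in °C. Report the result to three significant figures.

Heat to bring ice to 0 °C and melt it: q₁ = 16.9×2.09×24.8 + 16.9×329.0 = 6436.1 J
Heat the water can supply cooling to 0 °C: 654.1×4.18×51.0 = 139441 J > q₁, so all ice melts.
Energy balance: 654.1×4.18×(51.0 − T) = 6436.1 + 16.9×4.18×(T − 0)
2734.138(51.0 − T) = 6436.1 + 70.642 T
139441 − 6436.1 = 2804.780 T
T = 133004.9 / 2804.780 = 47.42 °C

T_f = 47.4 °C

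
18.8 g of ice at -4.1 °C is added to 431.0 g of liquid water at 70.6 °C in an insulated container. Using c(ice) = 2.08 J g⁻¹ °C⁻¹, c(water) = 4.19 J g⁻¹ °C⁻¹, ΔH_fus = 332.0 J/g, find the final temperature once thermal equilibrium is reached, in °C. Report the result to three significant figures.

Heat to bring ice to 0 °C and melt it: q₁ = 18.8×2.08×4.1 + 18.8×332.0 = 6401.9 J
Heat the water can supply cooling to 0 °C: 431.0×4.19×70.6 = 127496 J > q₁, so all ice melts.
Energy balance: 431.0×4.19×(70.6 − T) = 6401.9 + 18.8×4.19×(T − 0)
1805.89(70.6 − T) = 6401.9 + 78.772 T
127496 − 6401.9 = 1884.662 T
T = 121094.1 / 1884.662 = 64.25 °C

T_f = 64.3 °C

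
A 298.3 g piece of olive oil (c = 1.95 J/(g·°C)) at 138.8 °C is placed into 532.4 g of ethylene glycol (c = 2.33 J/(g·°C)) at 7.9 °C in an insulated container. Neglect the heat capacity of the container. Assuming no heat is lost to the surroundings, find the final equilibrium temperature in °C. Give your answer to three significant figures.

T_f = 49.7 °C

Heat lost by olive oil = heat gained by ethylene glycol.
(298.3)(1.95)(138.8 − T) = (532.4)(2.33)(T − 7.9)
581.685 (138.8 − T) = 1240.492 (T − 7.9)
80738 − 581.685 T = 1240.492 T − 9799.9
90537.9 = 1822.177 T
T = 49.69 °C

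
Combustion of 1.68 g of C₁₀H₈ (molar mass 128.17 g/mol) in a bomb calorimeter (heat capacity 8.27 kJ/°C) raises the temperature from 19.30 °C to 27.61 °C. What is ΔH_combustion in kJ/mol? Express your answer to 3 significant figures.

ΔH = -5240 kJ/mol

ΔT = 27.61 − 19.30 = 8.31 °C
q_cal = C_cal × ΔT = 8.27 × 8.31 = 68.7237 kJ
n = 1.68 / 128.17 = 0.01311 mol
q_rxn = −q_cal = -68.7237 kJ
ΔH = -68.7237 / 0.01311 = -5242 kJ/mol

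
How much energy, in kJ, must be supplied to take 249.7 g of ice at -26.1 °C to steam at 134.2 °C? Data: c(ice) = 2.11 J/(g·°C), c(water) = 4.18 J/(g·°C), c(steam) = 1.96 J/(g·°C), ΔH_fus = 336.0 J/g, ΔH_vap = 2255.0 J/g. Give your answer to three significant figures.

q = 782 kJ

q1 (heat ice -26.1→0.0 °C): 249.7 × 2.11 × 26.1 = 13751 J
q2 (melt at 0 °C): 249.7 × 336.0 = 83899 J
q3 (heat water 0.0→100.0 °C): 249.7 × 4.18 × 100.0 = 104375 J
q4 (vaporize at 100 °C): 249.7 × 2255.0 = 563074 J
q5 (heat steam 100.0→134.2 °C): 249.7 × 1.96 × 34.2 = 16738 J
Total: 13751 + 83899 + 104375 + 563074 + 16738 = 781837 J = 782 kJ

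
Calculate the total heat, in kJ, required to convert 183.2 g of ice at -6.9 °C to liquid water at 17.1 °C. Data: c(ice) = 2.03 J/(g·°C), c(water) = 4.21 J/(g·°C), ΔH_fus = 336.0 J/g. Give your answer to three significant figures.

q1 (heat ice -6.9→0.0 °C): 183.2 × 2.03 × 6.9 = 2566 J
q2 (melt at 0 °C): 183.2 × 336.0 = 61555 J
q3 (heat water 0.0→17.1 °C): 183.2 × 4.21 × 17.1 = 13189 J
Total: 2566 + 61555 + 13189 = 77310 J = 77.3 kJ

q = 77.3 kJ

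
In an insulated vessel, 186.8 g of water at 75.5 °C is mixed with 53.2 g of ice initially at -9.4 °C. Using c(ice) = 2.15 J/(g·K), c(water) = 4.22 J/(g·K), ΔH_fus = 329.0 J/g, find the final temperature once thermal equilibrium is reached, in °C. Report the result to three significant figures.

Heat to bring ice to 0 °C and melt it: q₁ = 53.2×2.15×9.4 + 53.2×329.0 = 18578 J
Heat the water can supply cooling to 0 °C: 186.8×4.22×75.5 = 59516.3 J > q₁, so all ice melts.
Energy balance: 186.8×4.22×(75.5 − T) = 18578 + 53.2×4.22×(T − 0)
788.296(75.5 − T) = 18578 + 224.504 T
59516.3 − 18578 = 1012.800 T
T = 40938.3 / 1012.800 = 40.42 °C

T_f = 40.4 °C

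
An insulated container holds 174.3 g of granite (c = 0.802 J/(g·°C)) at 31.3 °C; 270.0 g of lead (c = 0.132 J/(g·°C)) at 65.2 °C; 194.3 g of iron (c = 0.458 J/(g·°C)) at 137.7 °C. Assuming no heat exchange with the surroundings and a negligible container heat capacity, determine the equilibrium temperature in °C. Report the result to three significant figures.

Σ mᵢcᵢ(T − Tᵢ) = 0  ⇒  T = Σ mᵢcᵢTᵢ / Σ mᵢcᵢ
Σ mᵢcᵢ = 174.3×0.802 + 270.0×0.132 + 194.3×0.458 = 264.4180
Σ mᵢcᵢTᵢ = 139.7886×31.3 + 35.64×65.2 + 88.9894×137.7 = 18953
T = 18953 / 264.4180 = 71.68 °C

T_f = 71.7 °C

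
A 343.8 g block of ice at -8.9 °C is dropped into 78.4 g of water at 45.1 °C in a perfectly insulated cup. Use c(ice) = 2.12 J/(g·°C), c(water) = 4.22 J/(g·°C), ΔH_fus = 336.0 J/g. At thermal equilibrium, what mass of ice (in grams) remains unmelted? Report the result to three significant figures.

Heat to warm all ice to 0 °C: 343.8×2.12×8.9 = 6486.8 J
Heat released by water cooling to 0 °C: 78.4×4.22×45.1 = 14921 J
14921 J < 6486.8 + 343.8×336.0 = 122003.6 J, so not all ice melts; final T = 0 °C.
Heat left for melting: 14921 − 6486.8 = 8434.2 J
Mass melted = 8434.2 / 336.0 = 25.10 g
Ice remaining = 343.8 − 25.10 = 318.70 g

m_ice remaining = 319 g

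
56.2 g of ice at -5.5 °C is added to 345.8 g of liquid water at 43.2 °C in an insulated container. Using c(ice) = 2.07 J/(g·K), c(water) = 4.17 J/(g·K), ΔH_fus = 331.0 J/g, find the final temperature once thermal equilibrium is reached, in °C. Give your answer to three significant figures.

Heat to bring ice to 0 °C and melt it: q₁ = 56.2×2.07×5.5 + 56.2×331.0 = 19242 J
Heat the water can supply cooling to 0 °C: 345.8×4.17×43.2 = 62293.8 J > q₁, so all ice melts.
Energy balance: 345.8×4.17×(43.2 − T) = 19242 + 56.2×4.17×(T − 0)
1441.986(43.2 − T) = 19242 + 234.354 T
62293.8 − 19242 = 1676.340 T
T = 43051.8 / 1676.340 = 25.68 °C

T_f = 25.7 °C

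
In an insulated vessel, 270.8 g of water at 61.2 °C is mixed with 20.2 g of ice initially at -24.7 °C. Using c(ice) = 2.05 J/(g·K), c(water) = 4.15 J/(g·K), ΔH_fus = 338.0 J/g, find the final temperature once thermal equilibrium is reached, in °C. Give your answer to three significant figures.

T_f = 50.5 °C

Heat to bring ice to 0 °C and melt it: q₁ = 20.2×2.05×24.7 + 20.2×338.0 = 7850.4 J
Heat the water can supply cooling to 0 °C: 270.8×4.15×61.2 = 68777.8 J > q₁, so all ice melts.
Energy balance: 270.8×4.15×(61.2 − T) = 7850.4 + 20.2×4.15×(T − 0)
1123.82(61.2 − T) = 7850.4 + 83.83 T
68777.8 − 7850.4 = 1207.65 T
T = 60927.4 / 1207.65 = 50.45 °C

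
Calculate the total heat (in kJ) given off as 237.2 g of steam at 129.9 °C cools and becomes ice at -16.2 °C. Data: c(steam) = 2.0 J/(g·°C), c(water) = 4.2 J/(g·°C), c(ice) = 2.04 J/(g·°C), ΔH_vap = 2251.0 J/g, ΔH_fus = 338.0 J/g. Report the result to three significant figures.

q1 (cool steam 129.9→100 °C): 237.2 × 2.0 × 29.9 = 14185 J
q2 (condense at 100 °C): 237.2 × 2251.0 = 533937 J
q3 (cool water 100→0 °C): 237.2 × 4.2 × 100.0 = 99624 J
q4 (freeze at 0 °C): 237.2 × 338.0 = 80174 J
q5 (cool ice 0→-16.2 °C): 237.2 × 2.04 × 16.2 = 7839 J
Total: 14185 + 533937 + 99624 + 80174 + 7839 = 735759 J = 736 kJ

q = 736 kJ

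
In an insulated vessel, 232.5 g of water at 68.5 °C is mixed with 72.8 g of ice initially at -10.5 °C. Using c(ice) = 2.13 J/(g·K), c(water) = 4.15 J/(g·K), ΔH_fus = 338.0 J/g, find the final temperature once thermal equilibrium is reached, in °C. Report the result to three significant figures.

Heat to bring ice to 0 °C and melt it: q₁ = 72.8×2.13×10.5 + 72.8×338.0 = 26235 J
Heat the water can supply cooling to 0 °C: 232.5×4.15×68.5 = 66093.9 J > q₁, so all ice melts.
Energy balance: 232.5×4.15×(68.5 − T) = 26235 + 72.8×4.15×(T − 0)
964.875(68.5 − T) = 26235 + 302.12 T
66093.9 − 26235 = 1266.995 T
T = 39858.9 / 1266.995 = 31.46 °C

T_f = 31.5 °C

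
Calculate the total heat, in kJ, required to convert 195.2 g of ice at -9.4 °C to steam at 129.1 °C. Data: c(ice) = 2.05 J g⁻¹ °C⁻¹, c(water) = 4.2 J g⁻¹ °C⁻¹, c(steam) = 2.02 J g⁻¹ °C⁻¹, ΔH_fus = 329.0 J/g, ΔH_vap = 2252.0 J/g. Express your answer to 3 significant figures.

q = 601 kJ

q1 (heat ice -9.4→0.0 °C): 195.2 × 2.05 × 9.4 = 3762 J
q2 (melt at 0 °C): 195.2 × 329.0 = 64221 J
q3 (heat water 0.0→100.0 °C): 195.2 × 4.2 × 100.0 = 81984 J
q4 (vaporize at 100 °C): 195.2 × 2252.0 = 439590 J
q5 (heat steam 100.0→129.1 °C): 195.2 × 2.02 × 29.1 = 11474 J
Total: 3762 + 64221 + 81984 + 439590 + 11474 = 601031 J = 601 kJ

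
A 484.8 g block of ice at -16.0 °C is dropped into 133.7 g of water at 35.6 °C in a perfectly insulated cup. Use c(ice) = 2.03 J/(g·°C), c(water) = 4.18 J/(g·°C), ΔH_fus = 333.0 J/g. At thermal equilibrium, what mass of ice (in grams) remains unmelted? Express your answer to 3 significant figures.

Heat to warm all ice to 0 °C: 484.8×2.03×16.0 = 15746 J
Heat released by water cooling to 0 °C: 133.7×4.18×35.6 = 19896 J
19896 J < 15746 + 484.8×333.0 = 177184.4 J, so not all ice melts; final T = 0 °C.
Heat left for melting: 19896 − 15746 = 4150 J
Mass melted = 4150 / 333.0 = 12.46 g
Ice remaining = 484.8 − 12.46 = 472.34 g

m_ice remaining = 472 g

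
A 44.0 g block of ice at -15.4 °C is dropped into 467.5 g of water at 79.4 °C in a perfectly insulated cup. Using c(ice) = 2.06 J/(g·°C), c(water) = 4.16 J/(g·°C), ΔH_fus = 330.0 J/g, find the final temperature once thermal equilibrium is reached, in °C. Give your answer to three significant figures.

Heat to bring ice to 0 °C and melt it: q₁ = 44.0×2.06×15.4 + 44.0×330.0 = 15916 J
Heat the water can supply cooling to 0 °C: 467.5×4.16×79.4 = 154417 J > q₁, so all ice melts.
Energy balance: 467.5×4.16×(79.4 − T) = 15916 + 44.0×4.16×(T − 0)
1944.8(79.4 − T) = 15916 + 183.04 T
154417 − 15916 = 2127.84 T
T = 138501 / 2127.84 = 65.09 °C

T_f = 65.1 °C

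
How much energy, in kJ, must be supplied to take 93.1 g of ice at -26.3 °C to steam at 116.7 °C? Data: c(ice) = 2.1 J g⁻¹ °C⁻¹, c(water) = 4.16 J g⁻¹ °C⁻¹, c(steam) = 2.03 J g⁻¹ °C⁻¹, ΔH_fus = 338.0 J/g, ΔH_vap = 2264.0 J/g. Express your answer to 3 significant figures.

q = 289 kJ

q1 (heat ice -26.3→0.0 °C): 93.1 × 2.1 × 26.3 = 5142 J
q2 (melt at 0 °C): 93.1 × 338.0 = 31468 J
q3 (heat water 0.0→100.0 °C): 93.1 × 4.16 × 100.0 = 38730 J
q4 (vaporize at 100 °C): 93.1 × 2264.0 = 210778 J
q5 (heat steam 100.0→116.7 °C): 93.1 × 2.03 × 16.7 = 3156 J
Total: 5142 + 31468 + 38730 + 210778 + 3156 = 289274 J = 289 kJ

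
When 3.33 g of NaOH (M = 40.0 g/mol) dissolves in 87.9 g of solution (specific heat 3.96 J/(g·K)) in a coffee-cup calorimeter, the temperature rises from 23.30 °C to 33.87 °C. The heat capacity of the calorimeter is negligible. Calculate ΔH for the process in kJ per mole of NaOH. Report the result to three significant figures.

ΔH = -44.2 kJ/mol

|ΔT| = |33.87 − 23.30| = 10.57 °C
|q_surr| = (87.9 × 3.96) × 10.57 = 348.084 × 10.57 = 3679 J
n(NaOH) = 3.33 / 40.0 = 0.08325 mol
Temperature rose, so q_rxn = −|q_surr| = -3.679 kJ
ΔH = q_rxn / n = -44.19 kJ/mol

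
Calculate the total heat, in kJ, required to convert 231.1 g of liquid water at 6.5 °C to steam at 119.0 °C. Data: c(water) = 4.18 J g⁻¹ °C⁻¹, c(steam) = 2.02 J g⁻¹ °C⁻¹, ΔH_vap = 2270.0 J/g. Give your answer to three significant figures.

q = 624 kJ

q1 (heat water 6.5→100.0 °C): 231.1 × 4.18 × 93.5 = 90321 J
q2 (vaporize at 100 °C): 231.1 × 2270.0 = 524597 J
q3 (heat steam 100.0→119.0 °C): 231.1 × 2.02 × 19.0 = 8870 J
Total: 90321 + 524597 + 8870 = 623788 J = 624 kJ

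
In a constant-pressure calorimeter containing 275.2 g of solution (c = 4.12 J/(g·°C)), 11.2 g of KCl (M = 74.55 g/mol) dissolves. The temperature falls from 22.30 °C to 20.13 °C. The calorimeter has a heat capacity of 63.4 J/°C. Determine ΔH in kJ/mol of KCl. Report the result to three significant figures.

|ΔT| = |20.13 − 22.30| = 2.17 °C
|q_surr| = (275.2 × 4.12 + 63.4) × 2.17 = 1197.224 × 2.17 = 2598 J
n(KCl) = 11.2 / 74.55 = 0.1502 mol
Temperature fell, so q_rxn = +|q_surr| = 2.598 kJ
ΔH = q_rxn / n = 17.30 kJ/mol

ΔH = 17.3 kJ/mol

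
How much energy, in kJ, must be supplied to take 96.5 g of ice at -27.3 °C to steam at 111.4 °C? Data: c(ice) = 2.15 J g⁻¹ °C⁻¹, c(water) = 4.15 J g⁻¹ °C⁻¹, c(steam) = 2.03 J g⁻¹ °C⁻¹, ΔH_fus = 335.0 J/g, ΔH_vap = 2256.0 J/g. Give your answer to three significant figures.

q1 (heat ice -27.3→0.0 °C): 96.5 × 2.15 × 27.3 = 5664 J
q2 (melt at 0 °C): 96.5 × 335.0 = 32328 J
q3 (heat water 0.0→100.0 °C): 96.5 × 4.15 × 100.0 = 40048 J
q4 (vaporize at 100 °C): 96.5 × 2256.0 = 217704 J
q5 (heat steam 100.0→111.4 °C): 96.5 × 2.03 × 11.4 = 2233 J
Total: 5664 + 32328 + 40048 + 217704 + 2233 = 297977 J = 298 kJ

q = 298 kJ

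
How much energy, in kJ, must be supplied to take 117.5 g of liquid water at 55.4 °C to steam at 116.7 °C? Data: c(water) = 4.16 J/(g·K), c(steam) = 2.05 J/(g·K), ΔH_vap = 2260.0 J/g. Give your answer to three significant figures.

q = 291 kJ

q1 (heat water 55.4→100.0 °C): 117.5 × 4.16 × 44.6 = 21800 J
q2 (vaporize at 100 °C): 117.5 × 2260.0 = 265550 J
q3 (heat steam 100.0→116.7 °C): 117.5 × 2.05 × 16.7 = 4023 J
Total: 21800 + 265550 + 4023 = 291373 J = 291 kJ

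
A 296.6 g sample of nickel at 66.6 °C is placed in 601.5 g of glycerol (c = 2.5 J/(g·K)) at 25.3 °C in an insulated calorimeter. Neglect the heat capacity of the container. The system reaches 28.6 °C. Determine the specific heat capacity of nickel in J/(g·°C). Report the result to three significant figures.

c = 0.440 J/(g·°C)

q_gained = (601.5 × 2.5) × (28.6 − 25.3) = 4962 J
q_lost = 296.6 × c × (66.6 − 28.6) = 11270.8 c
Set equal: c = 4962 / 11270.8 = 0.440 J/(g·°C)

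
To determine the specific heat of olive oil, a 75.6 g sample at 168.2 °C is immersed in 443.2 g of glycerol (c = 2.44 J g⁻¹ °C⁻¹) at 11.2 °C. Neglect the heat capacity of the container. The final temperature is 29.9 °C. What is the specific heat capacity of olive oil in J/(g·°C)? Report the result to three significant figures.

q_gained = (443.2 × 2.44) × (29.9 − 11.2) = 20220 J
q_lost = 75.6 × c × (168.2 − 29.9) = 10455.48 c
Set equal: c = 20220 / 10455.48 = 1.93 J/(g·°C)

c = 1.93 J/(g·°C)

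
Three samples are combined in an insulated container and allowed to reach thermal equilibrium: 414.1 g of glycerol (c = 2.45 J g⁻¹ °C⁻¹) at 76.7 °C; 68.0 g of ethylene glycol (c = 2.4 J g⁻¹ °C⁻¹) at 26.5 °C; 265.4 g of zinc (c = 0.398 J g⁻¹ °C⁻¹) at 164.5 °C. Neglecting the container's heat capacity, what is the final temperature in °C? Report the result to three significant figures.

T_f = 77.5 °C

Σ mᵢcᵢ(T − Tᵢ) = 0  ⇒  T = Σ mᵢcᵢTᵢ / Σ mᵢcᵢ
Σ mᵢcᵢ = 414.1×2.45 + 68.0×2.4 + 265.4×0.398 = 1283.3742
Σ mᵢcᵢTᵢ = 1014.545×76.7 + 163.2×26.5 + 105.6292×164.5 = 99516
T = 99516 / 1283.3742 = 77.54 °C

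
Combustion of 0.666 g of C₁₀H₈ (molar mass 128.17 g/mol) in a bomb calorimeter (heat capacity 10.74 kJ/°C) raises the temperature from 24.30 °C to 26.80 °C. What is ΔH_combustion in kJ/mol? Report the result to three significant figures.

ΔT = 26.80 − 24.30 = 2.50 °C
q_cal = C_cal × ΔT = 10.74 × 2.50 = 26.85 kJ
n = 0.666 / 128.17 = 0.005196 mol
q_rxn = −q_cal = -26.85 kJ
ΔH = -26.85 / 0.005196 = -5167 kJ/mol

ΔH = -5170 kJ/mol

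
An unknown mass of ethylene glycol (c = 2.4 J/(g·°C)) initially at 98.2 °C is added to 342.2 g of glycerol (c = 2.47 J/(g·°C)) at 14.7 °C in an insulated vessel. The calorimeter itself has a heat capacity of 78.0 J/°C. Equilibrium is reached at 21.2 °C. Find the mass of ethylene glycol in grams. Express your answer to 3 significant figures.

q_gained = (342.2 × 2.47 + 78.0) × (21.2 − 14.7) = 6001 J
q_lost = m × 2.4 × (98.2 − 21.2) = 184.8 m
m = 6001 / 184.8 = 32.5 g

m = 32.5 g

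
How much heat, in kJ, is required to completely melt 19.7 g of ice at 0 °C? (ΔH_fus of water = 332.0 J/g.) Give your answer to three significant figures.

q = m × ΔH_fus = 19.7 × 332.0 = 6540 J = 6.54 kJ

q = 6.54 kJ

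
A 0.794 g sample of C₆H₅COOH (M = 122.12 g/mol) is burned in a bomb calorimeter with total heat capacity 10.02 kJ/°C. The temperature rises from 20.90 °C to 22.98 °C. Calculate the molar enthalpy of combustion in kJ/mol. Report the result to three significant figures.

ΔT = 22.98 − 20.90 = 2.08 °C
q_cal = C_cal × ΔT = 10.02 × 2.08 = 20.8416 kJ
n = 0.794 / 122.12 = 0.006502 mol
q_rxn = −q_cal = -20.8416 kJ
ΔH = -20.8416 / 0.006502 = -3205 kJ/mol

ΔH = -3210 kJ/mol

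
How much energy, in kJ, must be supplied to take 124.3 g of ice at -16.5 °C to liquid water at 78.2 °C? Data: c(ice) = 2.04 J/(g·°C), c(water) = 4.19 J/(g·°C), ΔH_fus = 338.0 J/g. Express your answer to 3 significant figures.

q1 (heat ice -16.5→0.0 °C): 124.3 × 2.04 × 16.5 = 4184 J
q2 (melt at 0 °C): 124.3 × 338.0 = 42013 J
q3 (heat water 0.0→78.2 °C): 124.3 × 4.19 × 78.2 = 40728 J
Total: 4184 + 42013 + 40728 = 86925 J = 86.9 kJ

q = 86.9 kJ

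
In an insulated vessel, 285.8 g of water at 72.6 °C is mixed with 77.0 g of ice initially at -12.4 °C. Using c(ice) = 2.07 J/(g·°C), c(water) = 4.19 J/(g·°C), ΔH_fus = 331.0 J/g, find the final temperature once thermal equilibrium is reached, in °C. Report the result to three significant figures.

Heat to bring ice to 0 °C and melt it: q₁ = 77.0×2.07×12.4 + 77.0×331.0 = 27463 J
Heat the water can supply cooling to 0 °C: 285.8×4.19×72.6 = 86938.6 J > q₁, so all ice melts.
Energy balance: 285.8×4.19×(72.6 − T) = 27463 + 77.0×4.19×(T − 0)
1197.502(72.6 − T) = 27463 + 322.63 T
86938.6 − 27463 = 1520.132 T
T = 59475.6 / 1520.132 = 39.13 °C

T_f = 39.1 °C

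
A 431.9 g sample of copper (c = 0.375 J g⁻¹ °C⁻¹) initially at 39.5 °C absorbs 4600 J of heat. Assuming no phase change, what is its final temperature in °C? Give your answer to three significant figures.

T_f = 67.9 °C

ΔT = q / (m c) = 4600 / (431.9 × 0.375) = 28.40 °C
T_f = 39.5 + 28.40 = 67.90 °C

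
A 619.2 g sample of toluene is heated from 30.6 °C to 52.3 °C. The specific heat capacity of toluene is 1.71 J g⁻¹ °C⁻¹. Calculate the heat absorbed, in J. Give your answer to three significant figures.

q = m c ΔT = 619.2 × 1.71 × (52.3 − 30.6)
q = 619.2 × 1.71 × 21.7 = 22980 J

q = 23000 J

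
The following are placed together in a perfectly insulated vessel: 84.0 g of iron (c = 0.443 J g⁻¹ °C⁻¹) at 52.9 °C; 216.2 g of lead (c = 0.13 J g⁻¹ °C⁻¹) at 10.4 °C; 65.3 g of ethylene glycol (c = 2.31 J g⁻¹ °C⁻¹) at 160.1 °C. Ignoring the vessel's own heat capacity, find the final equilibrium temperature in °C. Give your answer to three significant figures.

T_f = 122 °C

Σ mᵢcᵢ(T − Tᵢ) = 0  ⇒  T = Σ mᵢcᵢTᵢ / Σ mᵢcᵢ
Σ mᵢcᵢ = 84.0×0.443 + 216.2×0.13 + 65.3×2.31 = 216.161
Σ mᵢcᵢTᵢ = 37.212×52.9 + 28.106×10.4 + 150.843×160.1 = 26411
T = 26411 / 216.161 = 122.2 °C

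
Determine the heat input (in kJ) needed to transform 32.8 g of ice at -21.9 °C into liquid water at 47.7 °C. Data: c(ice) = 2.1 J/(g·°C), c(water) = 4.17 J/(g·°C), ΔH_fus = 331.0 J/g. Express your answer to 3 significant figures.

q1 (heat ice -21.9→0.0 °C): 32.8 × 2.1 × 21.9 = 1508 J
q2 (melt at 0 °C): 32.8 × 331.0 = 10857 J
q3 (heat water 0.0→47.7 °C): 32.8 × 4.17 × 47.7 = 6524 J
Total: 1508 + 10857 + 6524 = 18889 J = 18.9 kJ

q = 18.9 kJ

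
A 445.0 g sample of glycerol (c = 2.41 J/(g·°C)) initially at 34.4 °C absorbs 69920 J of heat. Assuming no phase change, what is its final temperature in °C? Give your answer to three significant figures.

T_f = 99.6 °C

ΔT = q / (m c) = 69920 / (445.0 × 2.41) = 65.20 °C
T_f = 34.4 + 65.20 = 99.60 °C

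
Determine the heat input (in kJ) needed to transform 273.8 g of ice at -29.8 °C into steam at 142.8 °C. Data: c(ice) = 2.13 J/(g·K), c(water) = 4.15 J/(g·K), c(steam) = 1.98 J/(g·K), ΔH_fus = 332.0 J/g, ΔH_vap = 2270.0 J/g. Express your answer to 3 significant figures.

q1 (heat ice -29.8→0.0 °C): 273.8 × 2.13 × 29.8 = 17379 J
q2 (melt at 0 °C): 273.8 × 332.0 = 90902 J
q3 (heat water 0.0→100.0 °C): 273.8 × 4.15 × 100.0 = 113627 J
q4 (vaporize at 100 °C): 273.8 × 2270.0 = 621526 J
q5 (heat steam 100.0→142.8 °C): 273.8 × 1.98 × 42.8 = 23203 J
Total: 17379 + 90902 + 113627 + 621526 + 23203 = 866637 J = 867 kJ

q = 867 kJ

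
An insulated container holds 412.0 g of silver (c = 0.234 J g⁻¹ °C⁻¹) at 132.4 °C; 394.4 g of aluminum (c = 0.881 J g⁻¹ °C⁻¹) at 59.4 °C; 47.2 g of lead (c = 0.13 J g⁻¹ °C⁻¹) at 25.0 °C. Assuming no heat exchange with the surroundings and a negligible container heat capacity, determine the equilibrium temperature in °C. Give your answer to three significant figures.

T_f = 74.6 °C

Σ mᵢcᵢ(T − Tᵢ) = 0  ⇒  T = Σ mᵢcᵢTᵢ / Σ mᵢcᵢ
Σ mᵢcᵢ = 412.0×0.234 + 394.4×0.881 + 47.2×0.13 = 450.0104
Σ mᵢcᵢTᵢ = 96.408×132.4 + 347.4664×59.4 + 6.136×25.0 = 33557
T = 33557 / 450.0104 = 74.57 °C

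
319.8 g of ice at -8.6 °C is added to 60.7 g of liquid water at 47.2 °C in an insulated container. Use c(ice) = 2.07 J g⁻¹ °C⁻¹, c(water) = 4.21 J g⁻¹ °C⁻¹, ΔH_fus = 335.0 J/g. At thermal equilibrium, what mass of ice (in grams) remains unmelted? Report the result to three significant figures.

Heat to warm all ice to 0 °C: 319.8×2.07×8.6 = 5693.1 J
Heat released by water cooling to 0 °C: 60.7×4.21×47.2 = 12062 J
12062 J < 5693.1 + 319.8×335.0 = 112826.1 J, so not all ice melts; final T = 0 °C.
Heat left for melting: 12062 − 5693.1 = 6368.9 J
Mass melted = 6368.9 / 335.0 = 19.01 g
Ice remaining = 319.8 − 19.01 = 300.79 g

m_ice remaining = 301 g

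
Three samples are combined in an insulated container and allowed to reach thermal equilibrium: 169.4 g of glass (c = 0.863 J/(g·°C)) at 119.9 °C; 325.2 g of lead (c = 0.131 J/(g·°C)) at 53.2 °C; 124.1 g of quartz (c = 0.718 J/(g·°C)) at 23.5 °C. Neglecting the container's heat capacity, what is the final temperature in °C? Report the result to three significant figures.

Σ mᵢcᵢ(T − Tᵢ) = 0  ⇒  T = Σ mᵢcᵢTᵢ / Σ mᵢcᵢ
Σ mᵢcᵢ = 169.4×0.863 + 325.2×0.131 + 124.1×0.718 = 277.8972
Σ mᵢcᵢTᵢ = 146.1922×119.9 + 42.6012×53.2 + 89.1038×23.5 = 21889
T = 21889 / 277.8972 = 78.77 °C

T_f = 78.8 °C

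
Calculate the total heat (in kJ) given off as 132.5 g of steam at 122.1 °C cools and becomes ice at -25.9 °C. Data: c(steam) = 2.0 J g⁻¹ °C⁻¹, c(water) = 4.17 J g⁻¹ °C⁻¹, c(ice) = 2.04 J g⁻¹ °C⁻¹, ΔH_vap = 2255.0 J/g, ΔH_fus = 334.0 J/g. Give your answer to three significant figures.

q = 411 kJ

q1 (cool steam 122.1→100 °C): 132.5 × 2.0 × 22.1 = 5857 J
q2 (condense at 100 °C): 132.5 × 2255.0 = 298788 J
q3 (cool water 100→0 °C): 132.5 × 4.17 × 100.0 = 55253 J
q4 (freeze at 0 °C): 132.5 × 334.0 = 44255 J
q5 (cool ice 0→-25.9 °C): 132.5 × 2.04 × 25.9 = 7001 J
Total: 5857 + 298788 + 55253 + 44255 + 7001 = 411154 J = 411 kJ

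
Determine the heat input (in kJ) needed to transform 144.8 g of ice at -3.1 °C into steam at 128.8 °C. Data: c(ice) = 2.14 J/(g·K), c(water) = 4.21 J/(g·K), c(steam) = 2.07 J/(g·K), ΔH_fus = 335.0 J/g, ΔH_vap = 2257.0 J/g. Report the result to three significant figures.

q1 (heat ice -3.1→0.0 °C): 144.8 × 2.14 × 3.1 = 961 J
q2 (melt at 0 °C): 144.8 × 335.0 = 48508 J
q3 (heat water 0.0→100.0 °C): 144.8 × 4.21 × 100.0 = 60961 J
q4 (vaporize at 100 °C): 144.8 × 2257.0 = 326814 J
q5 (heat steam 100.0→128.8 °C): 144.8 × 2.07 × 28.8 = 8632 J
Total: 961 + 48508 + 60961 + 326814 + 8632 = 445876 J = 446 kJ

q = 446 kJ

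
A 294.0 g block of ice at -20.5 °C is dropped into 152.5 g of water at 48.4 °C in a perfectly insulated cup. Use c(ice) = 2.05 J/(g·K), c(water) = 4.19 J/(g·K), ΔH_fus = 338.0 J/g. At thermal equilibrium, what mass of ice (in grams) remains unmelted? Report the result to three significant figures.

m_ice remaining = 239 g

Heat to warm all ice to 0 °C: 294.0×2.05×20.5 = 12355 J
Heat released by water cooling to 0 °C: 152.5×4.19×48.4 = 30926 J
30926 J < 12355 + 294.0×338.0 = 111727 J, so not all ice melts; final T = 0 °C.
Heat left for melting: 30926 − 12355 = 18571 J
Mass melted = 18571 / 338.0 = 54.94 g
Ice remaining = 294.0 − 54.94 = 239.06 g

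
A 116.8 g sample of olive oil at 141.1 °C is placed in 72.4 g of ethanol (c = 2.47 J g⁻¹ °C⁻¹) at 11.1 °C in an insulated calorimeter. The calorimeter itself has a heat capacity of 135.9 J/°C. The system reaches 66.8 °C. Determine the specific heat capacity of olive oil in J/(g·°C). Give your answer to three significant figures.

q_gained = (72.4 × 2.47 + 135.9) × (66.8 − 11.1) = 17530 J
q_lost = 116.8 × c × (141.1 − 66.8) = 8678.24 c
Set equal: c = 17530 / 8678.24 = 2.02 J/(g·°C)

c = 2.02 J/(g·°C)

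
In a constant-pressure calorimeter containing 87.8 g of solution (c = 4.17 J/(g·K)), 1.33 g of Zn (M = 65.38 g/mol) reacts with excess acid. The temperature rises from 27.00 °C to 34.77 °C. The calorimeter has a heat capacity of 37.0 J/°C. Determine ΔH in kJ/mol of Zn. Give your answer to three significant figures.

|ΔT| = |34.77 − 27.00| = 7.77 °C
|q_surr| = (87.8 × 4.17 + 37.0) × 7.77 = 403.126 × 7.77 = 3132 J
n(Zn) = 1.33 / 65.38 = 0.02034 mol
Temperature rose, so q_rxn = −|q_surr| = -3.132 kJ
ΔH = q_rxn / n = -154.0 kJ/mol

ΔH = -154 kJ/mol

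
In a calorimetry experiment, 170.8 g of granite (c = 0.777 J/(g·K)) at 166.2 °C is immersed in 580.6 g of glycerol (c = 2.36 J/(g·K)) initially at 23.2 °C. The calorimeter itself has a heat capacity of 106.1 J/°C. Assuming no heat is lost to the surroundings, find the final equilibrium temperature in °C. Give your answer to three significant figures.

T_f = 35.0 °C

Heat lost by granite = heat gained by glycerol + calorimeter.
(170.8)(0.777)(166.2 − T) = [(580.6)(2.36) + 106.1](T − 23.2)
132.7116 (166.2 − T) = 1476.316 (T − 23.2)
22057 − 132.7116 T = 1476.316 T − 34251
56308 = 1609.0276 T
T = 35.00 °C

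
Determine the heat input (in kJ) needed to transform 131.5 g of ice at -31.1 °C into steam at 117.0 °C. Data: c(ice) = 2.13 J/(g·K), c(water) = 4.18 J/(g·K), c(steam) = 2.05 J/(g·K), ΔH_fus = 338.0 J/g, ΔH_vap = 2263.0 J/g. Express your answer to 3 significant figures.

q = 410 kJ

q1 (heat ice -31.1→0.0 °C): 131.5 × 2.13 × 31.1 = 8711 J
q2 (melt at 0 °C): 131.5 × 338.0 = 44447 J
q3 (heat water 0.0→100.0 °C): 131.5 × 4.18 × 100.0 = 54967 J
q4 (vaporize at 100 °C): 131.5 × 2263.0 = 297585 J
q5 (heat steam 100.0→117.0 °C): 131.5 × 2.05 × 17.0 = 4583 J
Total: 8711 + 44447 + 54967 + 297585 + 4583 = 410293 J = 410 kJ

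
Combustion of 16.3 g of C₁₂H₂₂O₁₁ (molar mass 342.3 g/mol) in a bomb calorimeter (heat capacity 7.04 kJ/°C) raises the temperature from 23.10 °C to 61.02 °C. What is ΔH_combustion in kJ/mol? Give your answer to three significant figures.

ΔT = 61.02 − 23.10 = 37.92 °C
q_cal = C_cal × ΔT = 7.04 × 37.92 = 266.9568 kJ
n = 16.3 / 342.3 = 0.04762 mol
q_rxn = −q_cal = -266.9568 kJ
ΔH = -266.9568 / 0.04762 = -5606 kJ/mol

ΔH = -5610 kJ/mol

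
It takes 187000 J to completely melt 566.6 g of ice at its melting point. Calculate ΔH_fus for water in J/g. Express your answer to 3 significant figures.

ΔH_fus = 330 J/g

ΔH_fus = q / m = 187000 / 566.6 = 330 J/g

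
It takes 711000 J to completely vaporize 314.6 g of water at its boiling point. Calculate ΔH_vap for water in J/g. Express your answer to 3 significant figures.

ΔH_vap = 2260 J/g

ΔH_vap = q / m = 711000 / 314.6 = 2260 J/g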